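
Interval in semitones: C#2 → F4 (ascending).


Step by step:
Absolute semitone position = octave×12 + chromatic position
C#2: 2×12 + 1 = 25
F4: 4×12 + 5 = 53
Difference = 53 - 25 = 28
= 28 semitones


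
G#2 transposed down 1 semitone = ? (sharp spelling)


Let's work it out.
G#2: chromatic position 8 in octave 2 → absolute = 2×12 + 8 = 32
Transpose down 1: 32 - 1 = 31
31 = 2×12 + 7 → G in octave 2
Result = G2


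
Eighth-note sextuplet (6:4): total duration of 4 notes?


Solution.
Sextuplet: 6 notes occupy the space of 4 eighth notes
Space = 4 × 1/2 = 2 beats
Each sextuplet note = 2 / 6 = 1/3 beats
4 notes = 4 × 1/3 = 4/3
= 4/3 beats


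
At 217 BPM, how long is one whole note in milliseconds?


Step by step:
One quarter-note beat = 60000 / BPM = 60000 / 217 ms
Whole note = 4 × quarter note
Duration = 4 × 60000 / 217 = 240000 / 217
= 1106.0 ms


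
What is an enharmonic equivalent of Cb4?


Enharmonic notes sound the same pitch but are spelled with different letter names
Cb and B name the same pitch class
Octave numbers change at C, so Cb4 = B3
= B3


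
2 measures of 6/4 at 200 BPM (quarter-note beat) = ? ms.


Let's work it out.
Quarter-note beat duration = 60000 / 200 ms
Beats per measure (6/4) = 6
One measure = 6 × 60000 / 200 = 360000 / 200 ms
2 measures = 2 × 360000 / 200 = 720000 / 200
= 3600.0 ms


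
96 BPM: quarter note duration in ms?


One quarter-note beat = 60000 / BPM = 60000 / 96 ms
Duration = 60000 / 96
= 625.0 ms


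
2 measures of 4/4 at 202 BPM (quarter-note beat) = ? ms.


Step by step:
Quarter-note beat duration = 60000 / 202 ms
Beats per measure (4/4) = 4
One measure = 4 × 60000 / 202 = 240000 / 202 ms
2 measures = 2 × 240000 / 202 = 480000 / 202
= 2376.2 ms


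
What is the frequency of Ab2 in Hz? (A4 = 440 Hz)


f = 440 × 2^(n/12) where n = semitones from A4
Ab2: -25 semitones from A4
f = 440 × 2^(-25/12)
f = 103.83 Hz


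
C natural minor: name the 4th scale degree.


Reasoning:
Natural minor scale pattern: W-H-W-W-H-W-W (2-1-2-2-1-2-2 semitones)
Starting from C:
  C + 2 semitones → D
  D + 1 semitone → Eb
  Eb + 2 semitones → F
  F + 2 semitones → G
  G + 1 semitone → Ab
  Ab + 2 semitones → Bb
  Bb + 2 semitones → C
Scale: C D Eb F G Ab Bb
Degree 4 = F


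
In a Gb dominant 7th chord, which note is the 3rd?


Solution.
Dominant 7th chord = root + major 3rd + perfect 5th + minor 7th
Seventh chords stack in thirds, so the letter names are G-B-D-F
Root: Gb
Major 3rd above Gb: Bb
Perfect 5th above Gb: Db
Minor 7th above Gb: Fb
The 3rd = Bb


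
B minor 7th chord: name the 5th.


Step by step:
Minor 7th chord = root + minor 3rd + perfect 5th + minor 7th
Seventh chords stack in thirds, so the letter names are B-D-F-A
Root: B
Minor 3rd above B: D
Perfect 5th above B: F#
Minor 7th above B: A
The 5th = F#


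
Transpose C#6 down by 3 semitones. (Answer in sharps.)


Working:
C#6: chromatic position 1 in octave 6 → absolute = 6×12 + 1 = 73
Transpose down 3: 73 - 3 = 70
70 = 5×12 + 10 → A# in octave 5
Result = A#5


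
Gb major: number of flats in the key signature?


Working:
Flat major keys: C(0), F(1), Bb(2), Eb(3), Ab(4), Db(5), Gb(6), Cb(7)
Gb major has 6 flats
Order of flats: Bb Eb Ab Db Gb Cb Fb → first 6: Bb, Eb, Ab, Db, Gb, Cb
= 6 flats


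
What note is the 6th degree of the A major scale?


Reasoning:
Major scale pattern: W-W-H-W-W-W-H (2-2-1-2-2-2-1 semitones)
Starting from A:
  A + 2 semitones → B
  B + 2 semitones → C#
  C# + 1 semitone → D
  D + 2 semitones → E
  E + 2 semitones → F#
  F# + 2 semitones → G#
  G# + 1 semitone → A
Scale: A B C# D E F# G#
Degree 6 = F#


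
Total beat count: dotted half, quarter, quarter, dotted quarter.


Working:
Beat values:
  dotted half = 3 beats
  quarter = 1 beat
  quarter = 1 beat
  dotted quarter = 1.5 beats
Sum = 3 + 1 + 1 + 1.5
= 6.5 beats


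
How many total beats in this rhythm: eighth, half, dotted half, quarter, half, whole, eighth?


Working:
Beat values:
  eighth = 0.5 beats
  half = 2 beats
  dotted half = 3 beats
  quarter = 1 beat
  half = 2 beats
  whole = 4 beats
  eighth = 0.5 beats
Sum = 0.5 + 2 + 3 + 1 + 2 + 4 + 0.5
= 13 beats


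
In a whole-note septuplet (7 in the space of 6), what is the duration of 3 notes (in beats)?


Solution.
Septuplet: 7 notes occupy the space of 6 whole notes
Space = 6 × 4 = 24 beats
Each septuplet note = 24 / 7 = 24/7 beats
3 notes = 3 × 24/7 = 72/7
= 72/7 beats


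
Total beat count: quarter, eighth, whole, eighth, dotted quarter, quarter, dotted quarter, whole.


Beat values:
  quarter = 1 beat
  eighth = 0.5 beats
  whole = 4 beats
  eighth = 0.5 beats
  dotted quarter = 1.5 beats
  quarter = 1 beat
  dotted quarter = 1.5 beats
  whole = 4 beats
Sum = 1 + 0.5 + 4 + 0.5 + 1.5 + 1 + 1.5 + 4
= 14 beats


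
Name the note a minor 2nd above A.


Reasoning:
A 2nd spans 2 letter names, so from A we land on B
A minor 2nd = 1 semitone above A
Spell B at that pitch: Bb
= Bb


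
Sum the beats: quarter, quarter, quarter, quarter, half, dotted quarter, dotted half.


Let's work it out.
Beat values:
  quarter = 1 beat
  quarter = 1 beat
  quarter = 1 beat
  quarter = 1 beat
  half = 2 beats
  dotted quarter = 1.5 beats
  dotted half = 3 beats
Sum = 1 + 1 + 1 + 1 + 2 + 1.5 + 3
= 10.5 beats


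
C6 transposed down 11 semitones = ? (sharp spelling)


Reasoning:
C6: chromatic position 0 in octave 6 → absolute = 6×12 + 0 = 72
Transpose down 11: 72 - 11 = 61
61 = 5×12 + 1 → C# in octave 5
Result = C#5


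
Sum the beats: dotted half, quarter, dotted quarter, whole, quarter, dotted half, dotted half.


Beat values:
  dotted half = 3 beats
  quarter = 1 beat
  dotted quarter = 1.5 beats
  whole = 4 beats
  quarter = 1 beat
  dotted half = 3 beats
  dotted half = 3 beats
Sum = 3 + 1 + 1.5 + 4 + 1 + 3 + 3
= 16.5 beats


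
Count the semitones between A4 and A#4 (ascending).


Step by step:
Absolute semitone position = octave×12 + chromatic position
A4: 4×12 + 9 = 57
A#4: 4×12 + 10 = 58
Difference = 58 - 57 = 1
= 1 semitone


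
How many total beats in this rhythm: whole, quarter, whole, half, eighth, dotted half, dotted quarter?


Step by step:
Beat values:
  whole = 4 beats
  quarter = 1 beat
  whole = 4 beats
  half = 2 beats
  eighth = 0.5 beats
  dotted half = 3 beats
  dotted quarter = 1.5 beats
Sum = 4 + 1 + 4 + 2 + 0.5 + 3 + 1.5
= 16 beats


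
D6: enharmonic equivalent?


Step by step:
Enharmonic notes sound the same pitch but are spelled with different letter names
D and Ebb name the same pitch class
= Ebb6


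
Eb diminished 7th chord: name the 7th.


Solution.
Diminished 7th chord = root + minor 3rd + diminished 5th + diminished 7th
Seventh chords stack in thirds, so the letter names are E-G-B-D
Root: Eb
Minor 3rd above Eb: Gb
Diminished 5th above Eb: Bbb
Diminished 7th above Eb: Dbb
The 7th = Dbb


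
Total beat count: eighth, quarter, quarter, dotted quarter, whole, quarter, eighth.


Beat values:
  eighth = 0.5 beats
  quarter = 1 beat
  quarter = 1 beat
  dotted quarter = 1.5 beats
  whole = 4 beats
  quarter = 1 beat
  eighth = 0.5 beats
Sum = 0.5 + 1 + 1 + 1.5 + 4 + 1 + 0.5
= 9.5 beats


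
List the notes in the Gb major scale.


Working:
Major scale pattern: W-W-H-W-W-W-H (2-2-1-2-2-2-1 semitones)
Starting from Gb:
  Gb + 2 semitones → Ab
  Ab + 2 semitones → Bb
  Bb + 1 semitone → Cb
  Cb + 2 semitones → Db
  Db + 2 semitones → Eb
  Eb + 2 semitones → F
  F + 1 semitone → Gb
Scale = Gb Ab Bb Cb Db Eb F


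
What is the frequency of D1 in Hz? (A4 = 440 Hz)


Working:
f = 440 × 2^(n/12) where n = semitones from A4
D1: -43 semitones from A4
f = 440 × 2^(-43/12)
f = 36.71 Hz


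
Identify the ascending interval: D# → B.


Reasoning:
Letter names: D → B spans 6 letter names → a 6th
Semitones: D# → B = 8 half-steps
A 6th of 8 semitones is a minor 6th
= minor 6th


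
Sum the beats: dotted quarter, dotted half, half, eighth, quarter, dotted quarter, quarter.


Let's work it out.
Beat values:
  dotted quarter = 1.5 beats
  dotted half = 3 beats
  half = 2 beats
  eighth = 0.5 beats
  quarter = 1 beat
  dotted quarter = 1.5 beats
  quarter = 1 beat
Sum = 1.5 + 3 + 2 + 0.5 + 1 + 1.5 + 1
= 10.5 beats


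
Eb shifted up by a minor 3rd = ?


Step by step:
minor 3rd: 3 letter names, 3 semitones
Letter: E + 2 → G
Pitch: Eb + 3 semitones, spelled as a G → Gb
= Gb


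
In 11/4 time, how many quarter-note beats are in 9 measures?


Solution.
Time signature 11/4: the bottom number 4 means the quarter note gets one count
The top number 11 means 11 quarter-note beats per measure
Total = 11 × 9 measures
= 99 quarter-note beats


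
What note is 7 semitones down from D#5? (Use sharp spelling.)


Working:
D#5: chromatic position 3 in octave 5 → absolute = 5×12 + 3 = 63
Transpose down 7: 63 - 7 = 56
56 = 4×12 + 8 → G# in octave 4
Result = G#4


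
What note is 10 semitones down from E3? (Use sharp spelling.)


Reasoning:
E3: chromatic position 4 in octave 3 → absolute = 3×12 + 4 = 40
Transpose down 10: 40 - 10 = 30
30 = 2×12 + 6 → F# in octave 2
Result = F#2


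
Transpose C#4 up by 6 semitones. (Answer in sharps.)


Let's work it out.
C#4: chromatic position 1 in octave 4 → absolute = 4×12 + 1 = 49
Transpose up 6: 49 + 6 = 55
55 = 4×12 + 7 → G in octave 4
Result = G4


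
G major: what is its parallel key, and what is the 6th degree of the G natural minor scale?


Parallel keys share the same tonic but differ in mode
G major → parallel is G minor
G natural minor scale: G A Bb C D Eb F
= G minor; 6th degree = Eb


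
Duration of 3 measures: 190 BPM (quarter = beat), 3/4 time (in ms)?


Reasoning:
Quarter-note beat duration = 60000 / 190 ms
Beats per measure (3/4) = 3
One measure = 3 × 60000 / 190 = 180000 / 190 ms
3 measures = 3 × 180000 / 190 = 540000 / 190
= 2842.1 ms


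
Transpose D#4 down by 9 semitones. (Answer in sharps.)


Reasoning:
D#4: chromatic position 3 in octave 4 → absolute = 4×12 + 3 = 51
Transpose down 9: 51 - 9 = 42
42 = 3×12 + 6 → F# in octave 3
Result = F#3


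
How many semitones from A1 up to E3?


Solution.
Absolute semitone position = octave×12 + chromatic position
A1: 1×12 + 9 = 21
E3: 3×12 + 4 = 40
Difference = 40 - 21 = 19
= 19 semitones


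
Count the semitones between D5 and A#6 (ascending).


Let's work it out.
Absolute semitone position = octave×12 + chromatic position
D5: 5×12 + 2 = 62
A#6: 6×12 + 10 = 82
Difference = 82 - 62 = 20
= 20 semitones


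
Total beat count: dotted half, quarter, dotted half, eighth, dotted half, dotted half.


Step by step:
Beat values:
  dotted half = 3 beats
  quarter = 1 beat
  dotted half = 3 beats
  eighth = 0.5 beats
  dotted half = 3 beats
  dotted half = 3 beats
Sum = 3 + 1 + 3 + 0.5 + 3 + 3
= 13.5 beats


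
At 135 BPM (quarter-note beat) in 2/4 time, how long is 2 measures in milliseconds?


Quarter-note beat duration = 60000 / 135 ms
Beats per measure (2/4) = 2
One measure = 2 × 60000 / 135 = 120000 / 135 ms
2 measures = 2 × 120000 / 135 = 240000 / 135
= 1777.8 ms


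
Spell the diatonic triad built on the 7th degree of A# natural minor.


A# natural minor scale: A# B# C# D# E# F# G#
Diatonic triad on degree 7 stacks scale notes 7, 2, 4: G# B# D#
G#→B# = 4 semitones; G#→D# = 7 semitones → major triad
= G# B# D# (major)


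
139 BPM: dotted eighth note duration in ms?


Step by step:
One quarter-note beat = 60000 / BPM = 60000 / 139 ms
Dotted eighth note = 3/4 × quarter note
Duration = 3/4 × 60000 / 139 = 45000 / 139
= 323.7 ms


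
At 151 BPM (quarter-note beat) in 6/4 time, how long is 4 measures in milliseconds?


Working:
Quarter-note beat duration = 60000 / 151 ms
Beats per measure (6/4) = 6
One measure = 6 × 60000 / 151 = 360000 / 151 ms
4 measures = 4 × 360000 / 151 = 1440000 / 151
= 9536.4 ms


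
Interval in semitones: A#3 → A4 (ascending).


Reasoning:
Absolute semitone position = octave×12 + chromatic position
A#3: 3×12 + 10 = 46
A4: 4×12 + 9 = 57
Difference = 57 - 46 = 11
= 11 semitones


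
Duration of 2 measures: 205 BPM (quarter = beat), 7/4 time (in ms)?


Let's work it out.
Quarter-note beat duration = 60000 / 205 ms
Beats per measure (7/4) = 7
One measure = 7 × 60000 / 205 = 420000 / 205 ms
2 measures = 2 × 420000 / 205 = 840000 / 205
= 4097.6 ms


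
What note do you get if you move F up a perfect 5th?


Solution.
perfect 5th: 5 letter names, 7 semitones
Letter: F + 4 → C
Pitch: F + 7 semitones, spelled as a C → C
= C


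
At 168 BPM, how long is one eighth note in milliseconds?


Solution.
One quarter-note beat = 60000 / BPM = 60000 / 168 ms
Eighth note = 1/2 × quarter note
Duration = 1/2 × 60000 / 168 = 30000 / 168
= 178.6 ms


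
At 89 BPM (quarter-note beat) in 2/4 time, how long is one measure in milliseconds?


Quarter-note beat duration = 60000 / 89 ms
Beats per measure (2/4) = 2
One measure = 2 × 60000 / 89 = 120000 / 89 ms
= 1348.3 ms


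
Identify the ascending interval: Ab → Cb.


Letter names: A → C spans 3 letter names → a 3rd
Semitones: Ab → Cb = 3 half-steps
A 3rd of 3 semitones is a minor 3rd
= minor 3rd


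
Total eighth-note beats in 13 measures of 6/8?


Let's work it out.
Time signature 6/8: the bottom number 8 means the eighth note gets one count
The top number 6 means 6 eighth-note beats per measure
Total = 6 × 13 measures
= 78 eighth-note beats


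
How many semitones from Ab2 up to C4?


Solution.
Absolute semitone position = octave×12 + chromatic position
Ab2: 2×12 + 8 = 32
C4: 4×12 + 0 = 48
Difference = 48 - 32 = 16
= 16 semitones


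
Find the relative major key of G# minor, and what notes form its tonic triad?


Reasoning:
The relative major shares the key signature and is a minor 3rd above the minor tonic
A minor 3rd above G# is B
→ relative major of G# minor is B major
Tonic triad of B major = root + major 3rd + perfect 5th = B D# F#
= B major; triad = B D# F#


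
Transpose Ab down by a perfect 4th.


Step by step:
perfect 4th: 4 letter names, 5 semitones
Letter: A - 3 → E
Pitch: Ab - 5 semitones, spelled as an E → Eb
= Eb


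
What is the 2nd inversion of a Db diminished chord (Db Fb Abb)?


Root position: Db Fb Abb
2nd inversion: move root and 3rd up an octave
Bass note: Abb
Notes (bottom to top) = Abb Db Fb


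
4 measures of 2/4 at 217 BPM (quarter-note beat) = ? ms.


Quarter-note beat duration = 60000 / 217 ms
Beats per measure (2/4) = 2
One measure = 2 × 60000 / 217 = 120000 / 217 ms
4 measures = 4 × 120000 / 217 = 480000 / 217
= 2212.0 ms


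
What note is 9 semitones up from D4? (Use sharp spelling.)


Reasoning:
D4: chromatic position 2 in octave 4 → absolute = 4×12 + 2 = 50
Transpose up 9: 50 + 9 = 59
59 = 4×12 + 11 → B in octave 4
Result = B4


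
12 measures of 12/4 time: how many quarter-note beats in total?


Time signature 12/4: the bottom number 4 means the quarter note gets one count
The top number 12 means 12 quarter-note beats per measure
Total = 12 × 12 measures
= 144 quarter-note beats


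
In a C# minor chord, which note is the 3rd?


Solution.
Minor triad = root + minor 3rd (3 semitones) + perfect 5th (7 semitones)
A triad on C# stacks thirds, so the chord tones use letter names C-E-G
Root: C#
Minor 3rd above C#: E
Perfect 5th above C#: G#
The 3rd = E


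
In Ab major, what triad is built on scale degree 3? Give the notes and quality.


Step by step:
Ab major scale: Ab Bb C Db Eb F G
Diatonic triad on degree 3 stacks scale notes 3, 5, 7: C Eb G
C→Eb = 3 semitones; C→G = 7 semitones → minor triad
= C Eb G (minor)


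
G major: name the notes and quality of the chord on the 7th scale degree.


G major scale: G A B C D E F#
Diatonic triad on degree 7 stacks scale notes 7, 2, 4: F# A C
F#→A = 3 semitones; F#→C = 6 semitones → diminished triad
= F# A C (diminished)


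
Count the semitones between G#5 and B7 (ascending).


Absolute semitone position = octave×12 + chromatic position
G#5: 5×12 + 8 = 68
B7: 7×12 + 11 = 95
Difference = 95 - 68 = 27
= 27 semitones


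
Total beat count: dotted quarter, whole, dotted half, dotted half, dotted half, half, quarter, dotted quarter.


Step by step:
Beat values:
  dotted quarter = 1.5 beats
  whole = 4 beats
  dotted half = 3 beats
  dotted half = 3 beats
  dotted half = 3 beats
  half = 2 beats
  quarter = 1 beat
  dotted quarter = 1.5 beats
Sum = 1.5 + 4 + 3 + 3 + 3 + 2 + 1 + 1.5
= 19 beats


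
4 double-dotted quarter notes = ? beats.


Reasoning:
Base quarter note = 1 beat
Dot 1 adds half the previous value: +1/2
Dot 2 adds half the previous value: +1/4
One double-dotted quarter = 1 + 1/2 + 1/4 = 7/4
4 of them = 4 × 7/4 = 7
= 7 beats


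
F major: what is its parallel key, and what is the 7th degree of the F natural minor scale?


Reasoning:
Parallel keys share the same tonic but differ in mode
F major → parallel is F minor
F natural minor scale: F G Ab Bb C Db Eb
= F minor; 7th degree = Eb


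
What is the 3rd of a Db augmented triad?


Solution.
Augmented triad = root + major 3rd (4 semitones) + augmented 5th (8 semitones)
A triad on Db stacks thirds, so the chord tones use letter names D-F-A
Root: Db
Major 3rd above Db: F
Augmented 5th above Db: A
The 3rd = F


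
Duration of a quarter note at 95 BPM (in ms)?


Working:
One quarter-note beat = 60000 / BPM = 60000 / 95 ms
Duration = 60000 / 95
= 631.6 ms


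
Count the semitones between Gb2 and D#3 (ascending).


Absolute semitone position = octave×12 + chromatic position
Gb2: 2×12 + 6 = 30
D#3: 3×12 + 3 = 39
Difference = 39 - 30 = 9
= 9 semitones


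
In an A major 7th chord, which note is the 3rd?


Let's work it out.
Major 7th chord = root + major 3rd + perfect 5th + major 7th
Seventh chords stack in thirds, so the letter names are A-C-E-G
Root: A
Major 3rd above A: C#
Perfect 5th above A: E
Major 7th above A: G#
The 3rd = C#


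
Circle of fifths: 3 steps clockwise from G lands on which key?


Step by step:
Each clockwise step on the circle of fifths moves up a perfect 5th
From G: G → D → A → E
= E


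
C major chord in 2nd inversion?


Let's work it out.
Root position: C E G
2nd inversion: move root and 3rd up an octave
Bass note: G
Notes (bottom to top) = G C E


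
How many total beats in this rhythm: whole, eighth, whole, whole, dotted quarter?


Step by step:
Beat values:
  whole = 4 beats
  eighth = 0.5 beats
  whole = 4 beats
  whole = 4 beats
  dotted quarter = 1.5 beats
Sum = 4 + 0.5 + 4 + 4 + 1.5
= 14 beats


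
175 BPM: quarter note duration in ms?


Reasoning:
One quarter-note beat = 60000 / BPM = 60000 / 175 ms
Duration = 60000 / 175
= 342.9 ms


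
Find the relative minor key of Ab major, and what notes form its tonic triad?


The relative minor shares the major's key signature and starts on its 6th degree
6th degree = a major 6th above the tonic; a major 6th above Ab is F
→ relative minor of Ab major is F minor
Tonic triad of F minor = root + minor 3rd + perfect 5th = F Ab C
= F minor; triad = F Ab C


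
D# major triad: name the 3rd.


Major triad = root + major 3rd (4 semitones) + perfect 5th (7 semitones)
A triad on D# stacks thirds, so the chord tones use letter names D-F-A
Root: D#
Major 3rd above D#: F##
Perfect 5th above D#: A#
The 3rd = F##


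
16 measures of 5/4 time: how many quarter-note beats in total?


Time signature 5/4: the bottom number 4 means the quarter note gets one count
The top number 5 means 5 quarter-note beats per measure
Total = 5 × 16 measures
= 80 quarter-note beats


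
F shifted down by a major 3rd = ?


Working:
major 3rd: 3 letter names, 4 semitones
Letter: F - 2 → D
Pitch: F - 4 semitones, spelled as a D → Db
= Db


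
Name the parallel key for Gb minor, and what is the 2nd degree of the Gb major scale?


Reasoning:
Parallel keys share the same tonic but differ in mode
Gb minor → parallel is Gb major
Gb major scale: Gb Ab Bb Cb Db Eb F
= Gb major; 2nd degree = Ab


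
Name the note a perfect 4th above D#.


Step by step:
A 4th spans 4 letter names, so from D we land on G
A perfect 4th = 5 semitones above D#
Spell G at that pitch: G#
= G#


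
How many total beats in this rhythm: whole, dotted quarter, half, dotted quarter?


Step by step:
Beat values:
  whole = 4 beats
  dotted quarter = 1.5 beats
  half = 2 beats
  dotted quarter = 1.5 beats
Sum = 4 + 1.5 + 2 + 1.5
= 9 beats


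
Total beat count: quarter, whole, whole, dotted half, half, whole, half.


Beat values:
  quarter = 1 beat
  whole = 4 beats
  whole = 4 beats
  dotted half = 3 beats
  half = 2 beats
  whole = 4 beats
  half = 2 beats
Sum = 1 + 4 + 4 + 3 + 2 + 4 + 2
= 20 beats


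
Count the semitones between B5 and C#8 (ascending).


Absolute semitone position = octave×12 + chromatic position
B5: 5×12 + 11 = 71
C#8: 8×12 + 1 = 97
Difference = 97 - 71 = 26
= 26 semitones


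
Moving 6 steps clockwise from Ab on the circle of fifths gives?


Working:
Each clockwise step on the circle of fifths moves up a perfect 5th
From Ab: Ab → Eb → Bb → F → C → G → D
= D


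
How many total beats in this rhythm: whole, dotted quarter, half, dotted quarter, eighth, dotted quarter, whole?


Beat values:
  whole = 4 beats
  dotted quarter = 1.5 beats
  half = 2 beats
  dotted quarter = 1.5 beats
  eighth = 0.5 beats
  dotted quarter = 1.5 beats
  whole = 4 beats
Sum = 4 + 1.5 + 2 + 1.5 + 0.5 + 1.5 + 4
= 15 beats


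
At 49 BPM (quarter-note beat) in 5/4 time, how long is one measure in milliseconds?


Quarter-note beat duration = 60000 / 49 ms
Beats per measure (5/4) = 5
One measure = 5 × 60000 / 49 = 300000 / 49 ms
= 6122.4 ms


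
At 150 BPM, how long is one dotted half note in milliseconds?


Step by step:
One quarter-note beat = 60000 / BPM = 60000 / 150 ms
Dotted half note = 3 × quarter note
Duration = 3 × 60000 / 150 = 180000 / 150
= 1200.0 ms


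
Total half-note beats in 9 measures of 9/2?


Working:
Time signature 9/2: the bottom number 2 means the half note gets one count
The top number 9 means 9 half-note beats per measure
Total = 9 × 9 measures
= 81 half-note beats


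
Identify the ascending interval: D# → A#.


Letter names: D → A spans 5 letter names → a 5th
Semitones: D# → A# = 7 half-steps
A 5th of 7 semitones is a perfect 5th
= perfect 5th


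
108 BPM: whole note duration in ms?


One quarter-note beat = 60000 / BPM = 60000 / 108 ms
Whole note = 4 × quarter note
Duration = 4 × 60000 / 108 = 240000 / 108
= 2222.2 ms


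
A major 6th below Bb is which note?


A 6th spans 6 letter names, so from B we land on D
A major 6th = 9 semitones below Bb
Spell D at that pitch: Db
= Db


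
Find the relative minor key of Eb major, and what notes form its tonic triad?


Solution.
The relative minor shares the major's key signature and starts on its 6th degree
6th degree = a major 6th above the tonic; a major 6th above Eb is C
→ relative minor of Eb major is C minor
Tonic triad of C minor = root + minor 3rd + perfect 5th = C Eb G
= C minor; triad = C Eb G


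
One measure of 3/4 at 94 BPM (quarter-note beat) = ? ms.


Step by step:
Quarter-note beat duration = 60000 / 94 ms
Beats per measure (3/4) = 3
One measure = 3 × 60000 / 94 = 180000 / 94 ms
= 1914.9 ms


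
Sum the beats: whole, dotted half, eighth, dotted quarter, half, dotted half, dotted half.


Solution.
Beat values:
  whole = 4 beats
  dotted half = 3 beats
  eighth = 0.5 beats
  dotted quarter = 1.5 beats
  half = 2 beats
  dotted half = 3 beats
  dotted half = 3 beats
Sum = 4 + 3 + 0.5 + 1.5 + 2 + 3 + 3
= 17 beats


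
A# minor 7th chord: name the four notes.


Minor 7th chord = root + minor 3rd + perfect 5th + minor 7th
Seventh chords stack in thirds, so the letter names are A-C-E-G
Root: A#
Minor 3rd above A#: C#
Perfect 5th above A#: E#
Minor 7th above A#: G#
Chord = A# C# E# G#


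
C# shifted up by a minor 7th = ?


Step by step:
minor 7th: 7 letter names, 10 semitones
Letter: C + 6 → B
Pitch: C# + 10 semitones, spelled as a B → B
= B


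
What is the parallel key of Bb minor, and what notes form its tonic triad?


Step by step:
Parallel keys share the same tonic but differ in mode
Bb minor → parallel is Bb major
Tonic triad of Bb major = Bb D F
= Bb major; triad = Bb D F


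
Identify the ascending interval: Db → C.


Letter names: D → C spans 7 letter names → a 7th
Semitones: Db → C = 11 half-steps
A 7th of 11 semitones is a major 7th
= major 7th


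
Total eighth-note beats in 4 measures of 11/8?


Working:
Time signature 11/8: the bottom number 8 means the eighth note gets one count
The top number 11 means 11 eighth-note beats per measure
Total = 11 × 4 measures
= 44 eighth-note beats


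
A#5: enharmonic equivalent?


Enharmonic notes sound the same pitch but are spelled with different letter names
A# and Bb name the same pitch class
= Bb5


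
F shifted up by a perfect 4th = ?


Solution.
perfect 4th: 4 letter names, 5 semitones
Letter: F + 3 → B
Pitch: F + 5 semitones, spelled as a B → Bb
= Bb


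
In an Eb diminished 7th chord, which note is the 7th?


Diminished 7th chord = root + minor 3rd + diminished 5th + diminished 7th
Seventh chords stack in thirds, so the letter names are E-G-B-D
Root: Eb
Minor 3rd above Eb: Gb
Diminished 5th above Eb: Bbb
Diminished 7th above Eb: Dbb
The 7th = Dbb


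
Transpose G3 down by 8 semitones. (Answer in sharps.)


Reasoning:
G3: chromatic position 7 in octave 3 → absolute = 3×12 + 7 = 43
Transpose down 8: 43 - 8 = 35
35 = 2×12 + 11 → B in octave 2
Result = B2


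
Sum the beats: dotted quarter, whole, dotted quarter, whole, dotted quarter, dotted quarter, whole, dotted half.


Solution.
Beat values:
  dotted quarter = 1.5 beats
  whole = 4 beats
  dotted quarter = 1.5 beats
  whole = 4 beats
  dotted quarter = 1.5 beats
  dotted quarter = 1.5 beats
  whole = 4 beats
  dotted half = 3 beats
Sum = 1.5 + 4 + 1.5 + 4 + 1.5 + 1.5 + 4 + 3
= 21 beats


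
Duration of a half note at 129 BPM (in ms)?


Working:
One quarter-note beat = 60000 / BPM = 60000 / 129 ms
Half note = 2 × quarter note
Duration = 2 × 60000 / 129 = 120000 / 129
= 930.2 ms


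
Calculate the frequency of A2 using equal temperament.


Working:
f = 440 × 2^(n/12) where n = semitones from A4
A2: -24 semitones from A4
f = 440 × 2^(-24/12)
f = 110.00 Hz


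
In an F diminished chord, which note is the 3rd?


Diminished triad = root + minor 3rd (3 semitones) + diminished 5th (6 semitones)
A triad on F stacks thirds, so the chord tones use letter names F-A-C
Root: F
Minor 3rd above F: Ab
Diminished 5th above F: Cb
The 3rd = Ab


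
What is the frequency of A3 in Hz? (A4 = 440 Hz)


f = 440 × 2^(n/12) where n = semitones from A4
A3: -12 semitones from A4
f = 440 × 2^(-12/12)
f = 220.00 Hz


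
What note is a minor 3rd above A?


A 3rd spans 3 letter names, so from A we land on C
A minor 3rd = 3 semitones above A
Spell C at that pitch: C
= C


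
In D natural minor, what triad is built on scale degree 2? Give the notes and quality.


D natural minor scale: D E F G A Bb C
Diatonic triad on degree 2 stacks scale notes 2, 4, 6: E G Bb
E→G = 3 semitones; E→Bb = 6 semitones → diminished triad
= E G Bb (diminished)


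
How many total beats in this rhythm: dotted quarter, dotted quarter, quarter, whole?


Step by step:
Beat values:
  dotted quarter = 1.5 beats
  dotted quarter = 1.5 beats
  quarter = 1 beat
  whole = 4 beats
Sum = 1.5 + 1.5 + 1 + 4
= 8 beats


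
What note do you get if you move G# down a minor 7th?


Reasoning:
minor 7th: 7 letter names, 10 semitones
Letter: G - 6 → A
Pitch: G# - 10 semitones, spelled as an A → A#
= A#


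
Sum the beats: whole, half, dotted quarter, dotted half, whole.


Step by step:
Beat values:
  whole = 4 beats
  half = 2 beats
  dotted quarter = 1.5 beats
  dotted half = 3 beats
  whole = 4 beats
Sum = 4 + 2 + 1.5 + 3 + 4
= 14.5 beats


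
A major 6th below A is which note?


Working:
A 6th spans 6 letter names, so from A we land on C
A major 6th = 9 semitones below A
Spell C at that pitch: C
= C


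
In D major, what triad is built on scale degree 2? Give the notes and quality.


Step by step:
D major scale: D E F# G A B C#
Diatonic triad on degree 2 stacks scale notes 2, 4, 6: E G B
E→G = 3 semitones; E→B = 7 semitones → minor triad
= E G B (minor)


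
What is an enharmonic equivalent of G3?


Solution.
Enharmonic notes sound the same pitch but are spelled with different letter names
G and Abb name the same pitch class
= Abb3


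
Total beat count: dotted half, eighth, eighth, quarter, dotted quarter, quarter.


Beat values:
  dotted half = 3 beats
  eighth = 0.5 beats
  eighth = 0.5 beats
  quarter = 1 beat
  dotted quarter = 1.5 beats
  quarter = 1 beat
Sum = 3 + 0.5 + 0.5 + 1 + 1.5 + 1
= 7.5 beats


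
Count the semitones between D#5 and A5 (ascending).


Solution.
Absolute semitone position = octave×12 + chromatic position
D#5: 5×12 + 3 = 63
A5: 5×12 + 9 = 69
Difference = 69 - 63 = 6
= 6 semitones


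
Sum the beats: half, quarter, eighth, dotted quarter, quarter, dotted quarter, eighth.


Beat values:
  half = 2 beats
  quarter = 1 beat
  eighth = 0.5 beats
  dotted quarter = 1.5 beats
  quarter = 1 beat
  dotted quarter = 1.5 beats
  eighth = 0.5 beats
Sum = 2 + 1 + 0.5 + 1.5 + 1 + 1.5 + 0.5
= 8 beats


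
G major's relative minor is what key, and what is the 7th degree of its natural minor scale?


Solution.
The relative minor shares the major's key signature and starts on its 6th degree
6th degree = a major 6th above the tonic; a major 6th above G is E
→ relative minor of G major is E minor
E natural minor scale: E F# G A B C D
= E minor; 7th degree = D


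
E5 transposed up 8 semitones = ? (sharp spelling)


E5: chromatic position 4 in octave 5 → absolute = 5×12 + 4 = 64
Transpose up 8: 64 + 8 = 72
72 = 6×12 + 0 → C in octave 6
Result = C6


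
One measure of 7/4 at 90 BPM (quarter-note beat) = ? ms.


Solution.
Quarter-note beat duration = 60000 / 90 ms
Beats per measure (7/4) = 7
One measure = 7 × 60000 / 90 = 420000 / 90 ms
= 4666.7 ms


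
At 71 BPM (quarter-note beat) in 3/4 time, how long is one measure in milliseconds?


Quarter-note beat duration = 60000 / 71 ms
Beats per measure (3/4) = 3
One measure = 3 × 60000 / 71 = 180000 / 71 ms
= 2535.2 ms


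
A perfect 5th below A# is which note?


Solution.
A 5th spans 5 letter names, so from A we land on D
A perfect 5th = 7 semitones below A#
Spell D at that pitch: D#
= D#


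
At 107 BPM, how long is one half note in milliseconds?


Solution.
One quarter-note beat = 60000 / BPM = 60000 / 107 ms
Half note = 2 × quarter note
Duration = 2 × 60000 / 107 = 120000 / 107
= 1121.5 ms


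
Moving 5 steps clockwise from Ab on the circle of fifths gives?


Reasoning:
Each clockwise step on the circle of fifths moves up a perfect 5th
From Ab: Ab → Eb → Bb → F → C → G
= G


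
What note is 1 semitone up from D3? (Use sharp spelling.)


Solution.
D3: chromatic position 2 in octave 3 → absolute = 3×12 + 2 = 38
Transpose up 1: 38 + 1 = 39
39 = 3×12 + 3 → D# in octave 3
Result = D#3


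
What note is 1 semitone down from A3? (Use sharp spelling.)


Step by step:
A3: chromatic position 9 in octave 3 → absolute = 3×12 + 9 = 45
Transpose down 1: 45 - 1 = 44
44 = 3×12 + 8 → G# in octave 3
Result = G#3


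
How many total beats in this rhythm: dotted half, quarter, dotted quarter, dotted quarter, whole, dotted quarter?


Step by step:
Beat values:
  dotted half = 3 beats
  quarter = 1 beat
  dotted quarter = 1.5 beats
  dotted quarter = 1.5 beats
  whole = 4 beats
  dotted quarter = 1.5 beats
Sum = 3 + 1 + 1.5 + 1.5 + 4 + 1.5
= 12.5 beats


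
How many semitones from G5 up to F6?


Absolute semitone position = octave×12 + chromatic position
G5: 5×12 + 7 = 67
F6: 6×12 + 5 = 77
Difference = 77 - 67 = 10
= 10 semitones


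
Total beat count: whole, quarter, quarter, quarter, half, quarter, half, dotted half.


Working:
Beat values:
  whole = 4 beats
  quarter = 1 beat
  quarter = 1 beat
  quarter = 1 beat
  half = 2 beats
  quarter = 1 beat
  half = 2 beats
  dotted half = 3 beats
Sum = 4 + 1 + 1 + 1 + 2 + 1 + 2 + 3
= 15 beats


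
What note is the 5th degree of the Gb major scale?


Major scale pattern: W-W-H-W-W-W-H (2-2-1-2-2-2-1 semitones)
Starting from Gb:
  Gb + 2 semitones → Ab
  Ab + 2 semitones → Bb
  Bb + 1 semitone → Cb
  Cb + 2 semitones → Db
  Db + 2 semitones → Eb
  Eb + 2 semitones → F
  F + 1 semitone → Gb
Scale: Gb Ab Bb Cb Db Eb F
Degree 5 = Db


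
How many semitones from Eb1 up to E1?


Absolute semitone position = octave×12 + chromatic position
Eb1: 1×12 + 3 = 15
E1: 1×12 + 4 = 16
Difference = 16 - 15 = 1
= 1 semitone


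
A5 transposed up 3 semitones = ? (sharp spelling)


Reasoning:
A5: chromatic position 9 in octave 5 → absolute = 5×12 + 9 = 69
Transpose up 3: 69 + 3 = 72
72 = 6×12 + 0 → C in octave 6
Result = C6


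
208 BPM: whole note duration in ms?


One quarter-note beat = 60000 / BPM = 60000 / 208 ms
Whole note = 4 × quarter note
Duration = 4 × 60000 / 208 = 240000 / 208
= 1153.8 ms


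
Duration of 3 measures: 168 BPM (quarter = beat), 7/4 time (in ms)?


Let's work it out.
Quarter-note beat duration = 60000 / 168 ms
Beats per measure (7/4) = 7
One measure = 7 × 60000 / 168 = 420000 / 168 ms
3 measures = 3 × 420000 / 168 = 1260000 / 168
= 7500.0 ms


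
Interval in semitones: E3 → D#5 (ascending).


Reasoning:
Absolute semitone position = octave×12 + chromatic position
E3: 3×12 + 4 = 40
D#5: 5×12 + 3 = 63
Difference = 63 - 40 = 23
= 23 semitones


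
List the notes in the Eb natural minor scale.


Reasoning:
Natural minor scale pattern: W-H-W-W-H-W-W (2-1-2-2-1-2-2 semitones)
Starting from Eb:
  Eb + 2 semitones → F
  F + 1 semitone → Gb
  Gb + 2 semitones → Ab
  Ab + 2 semitones → Bb
  Bb + 1 semitone → Cb
  Cb + 2 semitones → Db
  Db + 2 semitones → Eb
Scale = Eb F Gb Ab Bb Cb Db


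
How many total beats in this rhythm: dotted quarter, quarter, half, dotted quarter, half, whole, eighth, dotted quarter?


Let's work it out.
Beat values:
  dotted quarter = 1.5 beats
  quarter = 1 beat
  half = 2 beats
  dotted quarter = 1.5 beats
  half = 2 beats
  whole = 4 beats
  eighth = 0.5 beats
  dotted quarter = 1.5 beats
Sum = 1.5 + 1 + 2 + 1.5 + 2 + 4 + 0.5 + 1.5
= 14 beats


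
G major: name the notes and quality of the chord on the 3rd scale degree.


G major scale: G A B C D E F#
Diatonic triad on degree 3 stacks scale notes 3, 5, 7: B D F#
B→D = 3 semitones; B→F# = 7 semitones → minor triad
= B D F# (minor)


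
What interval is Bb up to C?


Reasoning:
Letter names: B → C spans 2 letter names → a 2nd
Semitones: Bb → C = 2 half-steps
A 2nd of 2 semitones is a major 2nd
= major 2nd


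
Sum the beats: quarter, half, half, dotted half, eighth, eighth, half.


Step by step:
Beat values:
  quarter = 1 beat
  half = 2 beats
  half = 2 beats
  dotted half = 3 beats
  eighth = 0.5 beats
  eighth = 0.5 beats
  half = 2 beats
Sum = 1 + 2 + 2 + 3 + 0.5 + 0.5 + 2
= 11 beats


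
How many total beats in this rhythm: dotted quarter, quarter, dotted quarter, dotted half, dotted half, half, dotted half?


Solution.
Beat values:
  dotted quarter = 1.5 beats
  quarter = 1 beat
  dotted quarter = 1.5 beats
  dotted half = 3 beats
  dotted half = 3 beats
  half = 2 beats
  dotted half = 3 beats
Sum = 1.5 + 1 + 1.5 + 3 + 3 + 2 + 3
= 15 beats


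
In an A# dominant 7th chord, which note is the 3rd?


Reasoning:
Dominant 7th chord = root + major 3rd + perfect 5th + minor 7th
Seventh chords stack in thirds, so the letter names are A-C-E-G
Root: A#
Major 3rd above A#: C##
Perfect 5th above A#: E#
Minor 7th above A#: G#
The 3rd = C##


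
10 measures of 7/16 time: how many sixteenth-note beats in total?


Reasoning:
Time signature 7/16: the bottom number 16 means the sixteenth note gets one count
The top number 7 means 7 sixteenth-note beats per measure
Total = 7 × 10 measures
= 70 sixteenth-note beats


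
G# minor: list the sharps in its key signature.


Let's work it out.
Sharp minor keys follow the circle of fifths: A(0), E(1), B(2), F#(3), C#(4), G#(5), D#(6), A#(7)
G# minor has 5 sharps
Order of sharps: F# C# G# D# A# E# B# → first 5: F#, C#, G#, D#, A#
= F#, C#, G#, D#, A#


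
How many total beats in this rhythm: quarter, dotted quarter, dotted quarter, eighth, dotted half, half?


Solution.
Beat values:
  quarter = 1 beat
  dotted quarter = 1.5 beats
  dotted quarter = 1.5 beats
  eighth = 0.5 beats
  dotted half = 3 beats
  half = 2 beats
Sum = 1 + 1.5 + 1.5 + 0.5 + 3 + 2
= 9.5 beats


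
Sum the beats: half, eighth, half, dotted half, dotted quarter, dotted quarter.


Step by step:
Beat values:
  half = 2 beats
  eighth = 0.5 beats
  half = 2 beats
  dotted half = 3 beats
  dotted quarter = 1.5 beats
  dotted quarter = 1.5 beats
Sum = 2 + 0.5 + 2 + 3 + 1.5 + 1.5
= 10.5 beats


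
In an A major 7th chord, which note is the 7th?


Reasoning:
Major 7th chord = root + major 3rd + perfect 5th + major 7th
Seventh chords stack in thirds, so the letter names are A-C-E-G
Root: A
Major 3rd above A: C#
Perfect 5th above A: E
Major 7th above A: G#
The 7th = G#


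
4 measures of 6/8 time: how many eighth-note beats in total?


Reasoning:
Time signature 6/8: the bottom number 8 means the eighth note gets one count
The top number 6 means 6 eighth-note beats per measure
Total = 6 × 4 measures
= 24 eighth-note beats


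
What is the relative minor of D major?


The relative minor shares the major's key signature and starts on its 6th degree
6th degree = a major 6th above the tonic; a major 6th above D is B
→ relative minor of D major is B minor
= B minor


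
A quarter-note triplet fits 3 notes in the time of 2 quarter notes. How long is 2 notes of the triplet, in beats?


Triplet: 3 notes occupy the space of 2 quarter notes
Space = 2 × 1 = 2 beats
Each triplet note = 2 / 3 = 2/3 beats
2 notes = 2 × 2/3 = 4/3
= 4/3 beats


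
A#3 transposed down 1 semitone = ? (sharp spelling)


Solution.
A#3: chromatic position 10 in octave 3 → absolute = 3×12 + 10 = 46
Transpose down 1: 46 - 1 = 45
45 = 3×12 + 9 → A in octave 3
Result = A3


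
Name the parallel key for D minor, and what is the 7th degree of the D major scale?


Working:
Parallel keys share the same tonic but differ in mode
D minor → parallel is D major
D major scale: D E F# G A B C#
= D major; 7th degree = C#


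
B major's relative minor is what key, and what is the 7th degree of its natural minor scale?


The relative minor shares the major's key signature and starts on its 6th degree
6th degree = a major 6th above the tonic; a major 6th above B is G#
→ relative minor of B major is G# minor
G# natural minor scale: G# A# B C# D# E F#
= G# minor; 7th degree = F#


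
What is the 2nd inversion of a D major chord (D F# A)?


Step by step:
Root position: D F# A
2nd inversion: move root and 3rd up an octave
Bass note: A
Notes (bottom to top) = A D F#


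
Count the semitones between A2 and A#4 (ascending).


Solution.
Absolute semitone position = octave×12 + chromatic position
A2: 2×12 + 9 = 33
A#4: 4×12 + 10 = 58
Difference = 58 - 33 = 25
= 25 semitones


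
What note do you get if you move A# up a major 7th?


Let's work it out.
major 7th: 7 letter names, 11 semitones
Letter: A + 6 → G
Pitch: A# + 11 semitones, spelled as a G → G##
= G##
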